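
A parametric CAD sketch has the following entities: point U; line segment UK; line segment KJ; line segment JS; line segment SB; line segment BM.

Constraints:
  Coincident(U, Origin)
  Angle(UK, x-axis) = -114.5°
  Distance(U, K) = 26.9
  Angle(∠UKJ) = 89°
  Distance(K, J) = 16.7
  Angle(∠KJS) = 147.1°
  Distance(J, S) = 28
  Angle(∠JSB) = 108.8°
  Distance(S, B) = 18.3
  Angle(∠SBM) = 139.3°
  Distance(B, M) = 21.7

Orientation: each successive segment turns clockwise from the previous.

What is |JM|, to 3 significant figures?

45.5

U is at the origin; UK runs at -114.5° with length 26.9, so K = (-11.2, -24.5). ∠UKJ = 89.0° gives KJ at 154° from the x-axis; with |KJ| = 16.7, J = (-26.2, -17.3). ∠KJS = 147.1° gives JS at 122° from the x-axis; with |JS| = 28.0, S = (-40.9, 6.56). ∠JSB = 108.8° gives SB at 50.4° from the x-axis; with |SB| = 18.3, B = (-29.2, 20.7). ∠SBM = 139.3° gives BM at 9.70° from the x-axis; with |BM| = 21.7, M = (-7.85, 24.3). Then |JM| = |M − J| = 45.5.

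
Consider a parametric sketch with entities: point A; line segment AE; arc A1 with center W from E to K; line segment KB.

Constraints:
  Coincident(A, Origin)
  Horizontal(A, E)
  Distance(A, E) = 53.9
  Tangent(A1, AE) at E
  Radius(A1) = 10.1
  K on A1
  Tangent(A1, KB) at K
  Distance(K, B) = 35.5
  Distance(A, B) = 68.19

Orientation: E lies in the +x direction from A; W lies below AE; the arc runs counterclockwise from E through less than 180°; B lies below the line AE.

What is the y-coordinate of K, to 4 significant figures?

-11.72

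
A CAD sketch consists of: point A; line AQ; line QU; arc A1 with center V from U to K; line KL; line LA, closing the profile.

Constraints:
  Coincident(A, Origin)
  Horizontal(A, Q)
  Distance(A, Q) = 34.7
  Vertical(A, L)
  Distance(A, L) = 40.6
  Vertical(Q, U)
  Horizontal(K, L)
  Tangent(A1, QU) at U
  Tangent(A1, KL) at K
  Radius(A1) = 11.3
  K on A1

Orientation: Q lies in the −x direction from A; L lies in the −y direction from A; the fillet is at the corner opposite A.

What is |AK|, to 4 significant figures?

46.86

A is at the origin; A and Q share the same y with |AQ| = 34.7 and Q on the −x side, so Q = (-34.70, 0.000). AL is vertical with |AL| = 40.6 and L on the −y side, so L = (0.000, -40.60). The virtual corner opposite A is at (-34.70, -40.60). Tangency of A1 to QU means the radius VU is perpendicular to QU and tangency of A1 to KL means the radius VK is perpendicular to KL, with radius 11.3, so the center V sits 11.3 in from both sides at V = (-23.40, -29.30). That places the tangent points at U = (-34.70, -29.30) on QU and K = (-23.40, -40.60) on KL. Then |AK| = |K − A| = 46.86.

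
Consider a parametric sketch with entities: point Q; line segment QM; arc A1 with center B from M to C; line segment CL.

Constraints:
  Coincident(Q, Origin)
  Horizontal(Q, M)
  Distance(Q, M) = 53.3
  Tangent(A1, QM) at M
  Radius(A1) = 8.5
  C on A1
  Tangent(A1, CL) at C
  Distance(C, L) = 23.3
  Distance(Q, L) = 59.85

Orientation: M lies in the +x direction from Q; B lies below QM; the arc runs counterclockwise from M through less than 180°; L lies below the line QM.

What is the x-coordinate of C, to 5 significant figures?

44.990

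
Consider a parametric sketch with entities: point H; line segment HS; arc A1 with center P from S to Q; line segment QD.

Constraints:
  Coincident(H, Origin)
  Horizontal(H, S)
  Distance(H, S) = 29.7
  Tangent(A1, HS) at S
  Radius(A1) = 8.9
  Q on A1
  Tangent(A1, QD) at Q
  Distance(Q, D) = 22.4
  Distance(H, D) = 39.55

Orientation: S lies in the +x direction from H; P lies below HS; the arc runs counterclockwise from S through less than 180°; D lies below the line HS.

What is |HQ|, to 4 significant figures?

23.04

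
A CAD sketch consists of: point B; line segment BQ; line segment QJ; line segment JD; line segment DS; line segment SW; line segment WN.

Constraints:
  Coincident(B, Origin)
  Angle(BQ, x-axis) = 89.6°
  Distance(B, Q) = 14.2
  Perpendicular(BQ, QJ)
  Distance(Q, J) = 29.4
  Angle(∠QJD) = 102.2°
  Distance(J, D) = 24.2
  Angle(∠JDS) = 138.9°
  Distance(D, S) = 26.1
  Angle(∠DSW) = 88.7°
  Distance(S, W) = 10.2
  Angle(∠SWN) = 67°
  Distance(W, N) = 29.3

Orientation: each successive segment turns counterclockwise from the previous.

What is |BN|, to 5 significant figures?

37.791

B is at the origin; BQ runs at 89.6° with length 14.2, so Q = (0.099134, 14.200). BQ is perpendicular to QJ, so QJ runs at 179.60°; with |QJ| = 29.4, J = (-29.300, 14.405). ∠QJD = 102.2° gives JD at -102.60° from the x-axis; with |JD| = 24.2, D = (-34.579, -9.2123). ∠JDS = 138.9° gives DS at -61.500° from the x-axis; with |DS| = 26.1, S = (-22.125, -32.149). ∠DSW = 88.7° gives SW at 29.800° from the x-axis; with |SW| = 10.2, W = (-13.274, -27.080). ∠SWN = 67.0° gives WN at 142.80° from the x-axis; with |WN| = 29.3, N = (-36.612, -9.3655). Then |BN| = |N − B| = 37.791.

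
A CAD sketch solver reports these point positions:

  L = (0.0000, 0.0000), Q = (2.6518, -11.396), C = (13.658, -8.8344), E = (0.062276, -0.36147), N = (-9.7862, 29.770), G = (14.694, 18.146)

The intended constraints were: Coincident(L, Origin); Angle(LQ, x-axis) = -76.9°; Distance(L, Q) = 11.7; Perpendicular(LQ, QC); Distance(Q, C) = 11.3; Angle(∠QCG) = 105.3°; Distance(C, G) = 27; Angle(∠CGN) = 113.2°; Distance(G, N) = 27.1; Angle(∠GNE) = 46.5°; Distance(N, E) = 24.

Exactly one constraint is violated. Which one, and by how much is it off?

Distance(N, E) = 24 — off by 7.70.

L = (0.00, 0.00) ✓; LQ at -76.90° ✓; |LQ| = 11.70 ✓; ∠(LQ, QC) = 90.00° ✓; |QC| = 11.30 ✓; ∠QCG = 105.3° ✓; |CG| = 27.00 ✓; ∠CGN = 113.2° ✓; |GN| = 27.10 ✓; ∠GNE = 46.50° ✓; |NE| = 31.70 ✗.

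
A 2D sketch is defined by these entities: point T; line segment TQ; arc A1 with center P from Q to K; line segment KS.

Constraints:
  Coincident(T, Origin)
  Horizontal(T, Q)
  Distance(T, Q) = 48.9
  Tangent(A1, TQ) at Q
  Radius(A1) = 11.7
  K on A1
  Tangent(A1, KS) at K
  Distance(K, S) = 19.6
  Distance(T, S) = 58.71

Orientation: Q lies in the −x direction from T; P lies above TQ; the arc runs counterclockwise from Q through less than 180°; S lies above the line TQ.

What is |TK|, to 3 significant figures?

42.1

T is at the origin; TQ is horizontal with |TQ| = 48.9 and Q on the −x side, so Q = (-48.9, 0.00). Since A1 is tangent to TQ there, PQ ⟂ TQ, so P = Q + (0, 11.7) = (-48.9, 11.7). Since PK ⟂ KS (tangency), |PS| = √(11.7² + 19.6²) = 22.8 regardless of where K sits on A1. So S lies on both circle(T, 58.71) and circle(P, 22.8); the above-TQ intersection is S = (-47.5, 34.5). K is the foot of the tangent from S: K = (-38.5, 17.1).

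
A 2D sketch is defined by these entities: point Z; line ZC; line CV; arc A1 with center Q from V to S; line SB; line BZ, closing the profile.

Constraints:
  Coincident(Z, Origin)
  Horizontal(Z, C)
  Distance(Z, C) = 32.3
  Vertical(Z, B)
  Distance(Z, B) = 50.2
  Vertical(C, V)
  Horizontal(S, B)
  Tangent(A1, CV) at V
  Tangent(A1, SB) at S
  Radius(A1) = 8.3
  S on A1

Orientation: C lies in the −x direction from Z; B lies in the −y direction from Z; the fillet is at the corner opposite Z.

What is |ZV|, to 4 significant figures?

52.90

The virtual corner opposite Z is at (-32.30, -50.20). Since A1 is tangent to CV there, QV ⟂ CV and tangency of A1 to SB means the radius QS is perpendicular to SB, with radius 8.3, so the center Q sits 8.3 in from both sides at Q = (-24.00, -41.90). That places the tangent points at V = (-32.30, -41.90) on CV and S = (-24.00, -50.20) on SB. Then |ZV| = |V − Z| = 52.90.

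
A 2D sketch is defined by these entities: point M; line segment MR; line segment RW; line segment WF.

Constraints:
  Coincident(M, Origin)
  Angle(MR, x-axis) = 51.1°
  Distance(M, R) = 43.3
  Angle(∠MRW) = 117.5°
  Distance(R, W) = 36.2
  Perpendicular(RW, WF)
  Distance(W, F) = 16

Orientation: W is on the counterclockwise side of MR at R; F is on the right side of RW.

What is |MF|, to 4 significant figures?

78.22

M is at the origin; MR runs at 51.1° with length 43.3, so R = 43.3·(cos 51.1°, sin 51.1°) = (27.19, 33.70). ∠MRW = 117.5°, so RW runs at 51.1° + (180° − 117.5°) = 113.6° from the x-axis; with |RW| = 36.2, W = R + 36.2·(cos 113.6°, sin 113.6°) = (12.70, 66.87). The perpendicularity gives WF at right angles to RW; with |WF| = 16.0 on the right of RW, F = W + 16.0·(0.9164, 0.4003) = (27.36, 73.28). Then |MF| = |F − M| = 78.22.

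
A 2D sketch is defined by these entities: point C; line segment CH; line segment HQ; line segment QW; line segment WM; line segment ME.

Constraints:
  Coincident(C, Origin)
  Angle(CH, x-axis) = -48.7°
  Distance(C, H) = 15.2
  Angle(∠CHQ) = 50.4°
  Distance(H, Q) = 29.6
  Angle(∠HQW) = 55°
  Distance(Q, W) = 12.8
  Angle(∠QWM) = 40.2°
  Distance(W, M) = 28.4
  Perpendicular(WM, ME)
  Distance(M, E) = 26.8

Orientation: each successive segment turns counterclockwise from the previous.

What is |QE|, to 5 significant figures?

26.277

C is at the origin; CH runs at -48.7° with length 15.2, so H = (10.032, -11.419). ∠CHQ = 50.4° gives HQ at 80.900° from the x-axis; with |HQ| = 29.6, Q = (14.714, 17.808). ∠HQW = 55.0° gives QW at -154.10° from the x-axis; with |QW| = 12.8, W = (3.1992, 12.217). ∠QWM = 40.2° gives WM at -14.300° from the x-axis; with |WM| = 28.4, M = (30.719, 5.2024). The perpendicularity gives ME at right angles to WM, so ME runs at 75.700°; with |ME| = 26.8, E = (37.339, 31.172). Then |QE| = |E − Q| = 26.277.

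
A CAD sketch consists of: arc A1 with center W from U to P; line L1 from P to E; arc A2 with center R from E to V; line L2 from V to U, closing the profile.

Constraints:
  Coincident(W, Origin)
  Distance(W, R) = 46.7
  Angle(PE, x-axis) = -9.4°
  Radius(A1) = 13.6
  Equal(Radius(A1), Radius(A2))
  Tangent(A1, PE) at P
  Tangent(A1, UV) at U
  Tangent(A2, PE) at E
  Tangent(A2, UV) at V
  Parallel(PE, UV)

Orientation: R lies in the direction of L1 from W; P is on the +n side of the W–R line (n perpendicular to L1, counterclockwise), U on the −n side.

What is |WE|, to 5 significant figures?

48.640

The slot axis is L1's direction at -9.4°, so u = (cos -9.4°, sin -9.4°) = (0.98657, -0.16333) and n = (−sin -9.4°, cos -9.4°) = (0.16333, 0.98657). W is at the origin and R lies 46.7 along u from W, so R = 46.7·u = (46.073, -7.6273). Tangency of A1 to both parallel lines with radius 13.6 puts P and U at W ± 13.6·n: P = (2.2212, 13.417), U = (-2.2212, -13.417). Equal radii place E and V the same way about R: E = R + 13.6·n = (48.294, 5.7901), V = R − 13.6·n = (43.852, -21.045). Then |WE| = |E − W| = 48.640.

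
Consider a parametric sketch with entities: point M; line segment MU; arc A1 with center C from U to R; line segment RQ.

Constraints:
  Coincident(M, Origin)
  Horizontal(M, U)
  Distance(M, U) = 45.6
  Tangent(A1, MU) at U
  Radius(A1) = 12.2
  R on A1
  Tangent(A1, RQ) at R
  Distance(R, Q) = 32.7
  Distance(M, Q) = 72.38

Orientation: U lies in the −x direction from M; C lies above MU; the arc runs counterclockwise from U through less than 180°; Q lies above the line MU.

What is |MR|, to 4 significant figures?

41.12

M is at the origin; MU is horizontal with |MU| = 45.6 and U on the −x side, so U = (-45.60, 0.000). The tangent condition forces CU to be normal to MU, so C = U + (0, 12.2) = (-45.60, 12.20). Since CR ⟂ RQ (tangency), |CQ| = √(12.2² + 32.7²) = 34.90 regardless of where R sits on A1. So Q lies on both circle(M, 72.38) and circle(C, 34.90); the above-MU intersection is Q = (-56.37, 45.40). R is the foot of the tangent from Q: R = (-36.04, 19.78).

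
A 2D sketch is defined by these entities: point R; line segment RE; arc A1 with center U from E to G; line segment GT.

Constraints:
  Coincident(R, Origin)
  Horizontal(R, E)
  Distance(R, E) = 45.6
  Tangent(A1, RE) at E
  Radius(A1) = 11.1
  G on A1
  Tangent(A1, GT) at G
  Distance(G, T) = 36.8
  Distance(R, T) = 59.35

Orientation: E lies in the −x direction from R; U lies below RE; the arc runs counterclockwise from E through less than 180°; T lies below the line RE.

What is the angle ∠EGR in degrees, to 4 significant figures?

44.15°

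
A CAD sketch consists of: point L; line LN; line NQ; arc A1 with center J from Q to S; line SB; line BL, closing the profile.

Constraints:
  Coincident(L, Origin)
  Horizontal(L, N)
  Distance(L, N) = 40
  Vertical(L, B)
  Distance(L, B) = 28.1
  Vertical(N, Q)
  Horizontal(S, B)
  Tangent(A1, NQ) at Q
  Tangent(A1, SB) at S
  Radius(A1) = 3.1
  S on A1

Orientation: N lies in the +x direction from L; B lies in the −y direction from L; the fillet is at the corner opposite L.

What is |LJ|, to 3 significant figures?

44.6

LB is vertical with |LB| = 28.1 and B on the −y side, so B = (0.00, -28.1). The virtual corner opposite L is at (40.0, -28.1). A1 meets NQ tangentially, so JQ is at right angles to NQ and the tangent condition forces JS to be normal to SB, with radius 3.1, so the center J sits 3.1 in from both sides at J = (36.9, -25.0). Then |LJ| = |J − L| = 44.6.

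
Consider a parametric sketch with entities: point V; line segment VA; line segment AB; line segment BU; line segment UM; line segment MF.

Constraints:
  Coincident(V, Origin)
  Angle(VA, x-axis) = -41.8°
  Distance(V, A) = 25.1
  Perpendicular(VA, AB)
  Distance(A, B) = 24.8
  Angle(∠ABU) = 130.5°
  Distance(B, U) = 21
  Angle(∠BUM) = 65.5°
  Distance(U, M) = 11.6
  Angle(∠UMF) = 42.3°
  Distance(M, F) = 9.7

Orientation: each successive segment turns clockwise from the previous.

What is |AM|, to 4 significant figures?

33.35

V is at the origin; VA runs at -41.8° with length 25.1, so A = (18.71, -16.73). VA is perpendicular to AB, so AB runs at -131.8°; with |AB| = 24.8, B = (2.181, -35.22). ∠ABU = 130.5° gives BU at 178.7° from the x-axis; with |BU| = 21.0, U = (-18.81, -34.74). ∠BUM = 65.5° gives UM at 64.20° from the x-axis; with |UM| = 11.6, M = (-13.76, -24.30). Then |AM| = |M − A| = 33.35.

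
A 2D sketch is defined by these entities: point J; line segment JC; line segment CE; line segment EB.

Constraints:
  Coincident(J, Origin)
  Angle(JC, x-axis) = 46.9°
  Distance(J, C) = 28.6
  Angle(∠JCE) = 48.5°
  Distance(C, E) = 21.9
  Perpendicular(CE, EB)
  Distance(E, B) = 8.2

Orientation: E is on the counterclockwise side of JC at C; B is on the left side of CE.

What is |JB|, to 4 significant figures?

13.55

J is at the origin; JC runs at 46.9° with length 28.6, so C = 28.6·(cos 46.9°, sin 46.9°) = (19.54, 20.88). ∠JCE = 48.5°, so CE runs at 46.9° + (180° − 48.5°) = 178.4° from the x-axis; with |CE| = 21.9, E = C + 21.9·(cos 178.4°, sin 178.4°) = (-2.350, 21.49). CE ⟂ EB; with |EB| = 8.2 on the left of CE, B = E + 8.2·(-0.02792, -0.9996) = (-2.579, 13.30). Then |JB| = |B − J| = 13.55.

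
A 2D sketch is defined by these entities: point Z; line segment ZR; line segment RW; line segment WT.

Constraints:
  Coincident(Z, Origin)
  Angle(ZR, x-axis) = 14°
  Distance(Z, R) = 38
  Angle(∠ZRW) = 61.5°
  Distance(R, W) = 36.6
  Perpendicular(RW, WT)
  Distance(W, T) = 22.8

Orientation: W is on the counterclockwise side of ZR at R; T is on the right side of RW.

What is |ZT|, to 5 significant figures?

59.152

Z is at the origin; ZR runs at 14.0° with length 38.0, so R = 38.0·(cos 14.0°, sin 14.0°) = (36.871, 9.1930). ∠ZRW = 61.5°, so RW runs at 14.0° + (180° − 61.5°) = 132.50° from the x-axis; with |RW| = 36.6, W = R + 36.6·(cos 132.50°, sin 132.50°) = (12.145, 36.177). RW is perpendicular to WT; with |WT| = 22.8 on the right of RW, T = W + 22.8·(0.73728, 0.67559) = (28.955, 51.581). Then |ZT| = |T − Z| = 59.152.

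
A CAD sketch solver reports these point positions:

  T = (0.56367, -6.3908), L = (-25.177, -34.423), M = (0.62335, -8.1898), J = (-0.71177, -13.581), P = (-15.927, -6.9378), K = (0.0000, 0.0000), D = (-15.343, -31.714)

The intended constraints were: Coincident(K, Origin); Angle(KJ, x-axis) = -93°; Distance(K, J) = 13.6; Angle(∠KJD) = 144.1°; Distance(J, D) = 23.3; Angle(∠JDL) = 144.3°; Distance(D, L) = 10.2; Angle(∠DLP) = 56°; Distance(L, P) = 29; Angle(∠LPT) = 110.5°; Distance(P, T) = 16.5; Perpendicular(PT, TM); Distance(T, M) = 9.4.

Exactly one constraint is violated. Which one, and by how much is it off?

Distance(T, M) = 9.4 — off by 7.60.

K = (0.00, 0.00) ✓; KJ at -93.00° ✓; |KJ| = 13.60 ✓; ∠KJD = 144.1° ✓; |JD| = 23.30 ✓; ∠JDL = 144.3° ✓; |DL| = 10.20 ✓; ∠DLP = 56.00° ✓; |LP| = 29.00 ✓; ∠LPT = 110.5° ✓; |PT| = 16.50 ✓; ∠(PT, TM) = 90.00° ✓; |TM| = 1.800 ✗.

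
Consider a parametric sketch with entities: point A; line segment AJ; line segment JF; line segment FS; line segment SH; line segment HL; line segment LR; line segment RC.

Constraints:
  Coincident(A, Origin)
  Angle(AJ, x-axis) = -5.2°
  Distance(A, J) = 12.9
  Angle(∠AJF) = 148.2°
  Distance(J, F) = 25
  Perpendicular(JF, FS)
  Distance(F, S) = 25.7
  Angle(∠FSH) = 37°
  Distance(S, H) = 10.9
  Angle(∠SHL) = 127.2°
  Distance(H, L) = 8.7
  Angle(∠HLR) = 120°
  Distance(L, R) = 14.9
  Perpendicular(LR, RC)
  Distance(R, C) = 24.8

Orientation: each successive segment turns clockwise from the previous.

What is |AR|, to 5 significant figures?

46.254

A is at the origin; AJ runs at -5.2° with length 12.9, so J = (12.847, -1.1692). ∠AJF = 148.2° gives JF at -37.000° from the x-axis; with |JF| = 25.0, F = (32.813, -16.215). JF ⟂ FS, so FS runs at -127.00°; with |FS| = 25.7, S = (17.346, -36.739). ∠FSH = 37.0° gives SH at 90.000° from the x-axis; with |SH| = 10.9, H = (17.346, -25.839). ∠SHL = 127.2° gives HL at 37.200° from the x-axis; with |HL| = 8.7, L = (24.276, -20.579). ∠HLR = 120.0° gives LR at -22.800° from the x-axis; with |LR| = 14.9, R = (38.012, -26.353). Then |AR| = |R − A| = 46.254.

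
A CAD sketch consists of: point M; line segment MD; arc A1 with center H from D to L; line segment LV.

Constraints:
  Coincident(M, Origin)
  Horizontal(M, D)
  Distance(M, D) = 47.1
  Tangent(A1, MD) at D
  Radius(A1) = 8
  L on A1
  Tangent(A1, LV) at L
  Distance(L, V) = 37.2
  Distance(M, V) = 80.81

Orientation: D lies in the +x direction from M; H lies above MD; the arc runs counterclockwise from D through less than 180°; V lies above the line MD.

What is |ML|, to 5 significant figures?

54.285

Checks: |HL| = 8.000 ✓; ∠(HL, LV) = 90.00° ✓; |LV| = 37.20 ✓; |MV| = 80.81 ✓.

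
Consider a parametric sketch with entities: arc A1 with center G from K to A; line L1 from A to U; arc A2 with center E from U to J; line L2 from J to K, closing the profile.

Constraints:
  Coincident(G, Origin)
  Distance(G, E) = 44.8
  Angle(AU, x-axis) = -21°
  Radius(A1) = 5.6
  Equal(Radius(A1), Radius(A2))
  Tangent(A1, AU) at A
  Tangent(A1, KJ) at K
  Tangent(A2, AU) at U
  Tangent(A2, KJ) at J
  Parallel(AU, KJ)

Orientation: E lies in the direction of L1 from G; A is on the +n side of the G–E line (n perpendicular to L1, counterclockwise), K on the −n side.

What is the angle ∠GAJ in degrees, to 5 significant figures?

75.964°

The slot axis is L1's direction at -21.0°, so u = (cos -21.0°, sin -21.0°) = (0.93358, -0.35837) and n = (−sin -21.0°, cos -21.0°) = (0.35837, 0.93358). G is at the origin and E lies 44.8 along u from G, so E = 44.8·u = (41.824, -16.055). Tangency of A1 to both parallel lines with radius 5.6 puts A and K at G ± 5.6·n: A = (2.0069, 5.2281), K = (-2.0069, -5.2281). Equal radii place U and J the same way about E: U = E + 5.6·n = (43.831, -10.827), J = E − 5.6·n = (39.818, -21.283). Then cos ∠GAJ = AG·AJ / (|AG||AJ|), giving 75.964°.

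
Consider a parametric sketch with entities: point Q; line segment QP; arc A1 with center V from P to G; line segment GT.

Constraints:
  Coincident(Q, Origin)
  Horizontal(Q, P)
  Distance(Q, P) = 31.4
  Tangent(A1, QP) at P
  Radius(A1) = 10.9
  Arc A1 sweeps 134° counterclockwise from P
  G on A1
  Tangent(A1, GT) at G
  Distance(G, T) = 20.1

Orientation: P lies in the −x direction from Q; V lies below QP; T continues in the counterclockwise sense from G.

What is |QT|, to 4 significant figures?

41.51

Q is at the origin; Q and P share the same y with |QP| = 31.4 and P on the −x side, so P = (-31.40, 0.000). The tangent condition forces VP to be normal to QP, so V = P + (0, -10.9) = (-31.40, -10.90). On A1, P sits at bearing 90° from V; a 134° counterclockwise sweep puts G at bearing 224°, so G = V + 10.9·(cos 224°, sin 224°) = (-39.24, -18.47). Tangency of A1 to GT means the radius VG is perpendicular to GT, so GT runs along (−sin 224°, cos 224°); with |GT| = 20.1, T = (-25.28, -32.93). Then |QT| = |T − Q| = 41.51.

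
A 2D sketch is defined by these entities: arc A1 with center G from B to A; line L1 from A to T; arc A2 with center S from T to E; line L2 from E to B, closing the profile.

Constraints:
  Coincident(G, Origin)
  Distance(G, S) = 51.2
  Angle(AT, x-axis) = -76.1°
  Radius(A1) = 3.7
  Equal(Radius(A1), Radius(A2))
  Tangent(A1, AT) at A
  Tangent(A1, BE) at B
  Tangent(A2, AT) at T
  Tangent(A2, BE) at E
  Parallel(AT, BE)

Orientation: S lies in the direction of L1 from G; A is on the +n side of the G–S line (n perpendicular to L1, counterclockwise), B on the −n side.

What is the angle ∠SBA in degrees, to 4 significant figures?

85.87°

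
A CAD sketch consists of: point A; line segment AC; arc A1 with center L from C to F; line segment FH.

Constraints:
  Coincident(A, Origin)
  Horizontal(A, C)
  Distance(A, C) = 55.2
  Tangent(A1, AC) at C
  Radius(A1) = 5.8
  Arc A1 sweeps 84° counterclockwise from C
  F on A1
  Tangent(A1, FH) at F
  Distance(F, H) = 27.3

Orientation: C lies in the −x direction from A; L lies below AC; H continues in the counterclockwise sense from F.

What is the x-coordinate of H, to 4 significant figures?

-63.82

A is at the origin; AC is horizontal with |AC| = 55.2 and C on the −x side, so C = (-55.20, 0.000). Since A1 is tangent to AC there, LC ⟂ AC, so L = C + (0, -5.8) = (-55.20, -5.800). On A1, C sits at bearing 90° from L; an 84° counterclockwise sweep puts F at bearing 174°, so F = L + 5.8·(cos 174°, sin 174°) = (-60.97, -5.194). A1 meets FH tangentially, so LF is at right angles to FH, so FH runs along (−sin 174°, cos 174°); with |FH| = 27.3, H = (-63.82, -32.34). So H.x = -63.82.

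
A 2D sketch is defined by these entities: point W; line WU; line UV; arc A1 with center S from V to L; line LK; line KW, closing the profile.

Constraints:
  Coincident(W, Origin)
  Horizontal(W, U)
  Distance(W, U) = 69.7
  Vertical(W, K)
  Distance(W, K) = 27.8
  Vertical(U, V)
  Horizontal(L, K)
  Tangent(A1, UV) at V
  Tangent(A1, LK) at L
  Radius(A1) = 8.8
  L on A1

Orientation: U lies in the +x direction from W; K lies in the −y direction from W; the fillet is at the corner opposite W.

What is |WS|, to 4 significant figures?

63.80

WK is vertical with |WK| = 27.8 and K on the −y side, so K = (0.000, -27.80). The virtual corner opposite W is at (69.70, -27.80). The tangent condition forces SV to be normal to UV and A1 meets LK tangentially, so SL is at right angles to LK, with radius 8.8, so the center S sits 8.8 in from both sides at S = (60.90, -19.00). Then |WS| = |S − W| = 63.80.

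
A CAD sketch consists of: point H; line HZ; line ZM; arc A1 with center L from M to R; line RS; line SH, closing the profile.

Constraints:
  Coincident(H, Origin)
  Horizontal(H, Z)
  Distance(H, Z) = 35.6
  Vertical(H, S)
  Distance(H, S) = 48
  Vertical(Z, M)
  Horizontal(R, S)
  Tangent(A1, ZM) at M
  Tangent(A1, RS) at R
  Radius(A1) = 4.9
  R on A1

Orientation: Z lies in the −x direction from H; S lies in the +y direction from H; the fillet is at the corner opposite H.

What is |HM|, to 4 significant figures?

55.90

H is at the origin; H and Z share the same y with |HZ| = 35.6 and Z on the −x side, so Z = (-35.60, 0.000). HS is vertical with |HS| = 48.0 and S on the +y side, so S = (0.000, 48.00). The virtual corner opposite H is at (-35.60, 48.00). A1 meets ZM tangentially, so LM is at right angles to ZM and tangency of A1 to RS means the radius LR is perpendicular to RS, with radius 4.9, so the center L sits 4.9 in from both sides at L = (-30.70, 43.10). That places the tangent points at M = (-35.60, 43.10) on ZM and R = (-30.70, 48.00) on RS. Then |HM| = |M − H| = 55.90.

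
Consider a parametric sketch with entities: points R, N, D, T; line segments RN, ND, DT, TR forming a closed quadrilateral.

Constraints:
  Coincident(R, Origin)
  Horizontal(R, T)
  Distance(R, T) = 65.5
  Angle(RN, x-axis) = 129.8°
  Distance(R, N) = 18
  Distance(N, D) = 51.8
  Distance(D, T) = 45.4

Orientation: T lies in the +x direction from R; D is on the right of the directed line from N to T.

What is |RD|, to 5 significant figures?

33.968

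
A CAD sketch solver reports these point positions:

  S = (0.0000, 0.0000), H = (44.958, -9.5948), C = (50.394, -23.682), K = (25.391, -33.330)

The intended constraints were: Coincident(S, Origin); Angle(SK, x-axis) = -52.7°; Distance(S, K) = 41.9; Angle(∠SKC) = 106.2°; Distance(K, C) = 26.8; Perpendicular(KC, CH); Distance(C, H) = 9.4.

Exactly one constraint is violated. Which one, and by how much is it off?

Distance(C, H) = 9.4 — off by 5.70.

S = (0.00, 0.00) ✓; SK at -52.70° ✓; |SK| = 41.90 ✓; ∠SKC = 106.2° ✓; |KC| = 26.80 ✓; ∠(KC, CH) = 90.00° ✓; |CH| = 15.10 ✗.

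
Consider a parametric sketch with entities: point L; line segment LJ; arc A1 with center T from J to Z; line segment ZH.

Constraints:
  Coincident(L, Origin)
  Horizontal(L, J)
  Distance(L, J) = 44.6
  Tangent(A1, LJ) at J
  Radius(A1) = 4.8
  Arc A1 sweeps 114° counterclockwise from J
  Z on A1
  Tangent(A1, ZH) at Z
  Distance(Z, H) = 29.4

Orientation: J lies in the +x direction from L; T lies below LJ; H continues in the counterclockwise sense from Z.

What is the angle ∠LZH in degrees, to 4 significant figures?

123.5°

L is at the origin; L and J share the same y with |LJ| = 44.6 and J on the +x side, so J = (44.60, 0.000). Tangency of A1 to LJ means the radius TJ is perpendicular to LJ, so T = J + (0, -4.8) = (44.60, -4.800). On A1, J sits at bearing 90° from T; a 114° counterclockwise sweep puts Z at bearing 204°, so Z = T + 4.8·(cos 204°, sin 204°) = (40.21, -6.752). The tangent condition forces TZ to be normal to ZH, so ZH runs along (−sin 204°, cos 204°); with |ZH| = 29.4, H = (52.17, -33.61). Then cos ∠LZH = ZL·ZH / (|ZL||ZH|), giving 123.5°.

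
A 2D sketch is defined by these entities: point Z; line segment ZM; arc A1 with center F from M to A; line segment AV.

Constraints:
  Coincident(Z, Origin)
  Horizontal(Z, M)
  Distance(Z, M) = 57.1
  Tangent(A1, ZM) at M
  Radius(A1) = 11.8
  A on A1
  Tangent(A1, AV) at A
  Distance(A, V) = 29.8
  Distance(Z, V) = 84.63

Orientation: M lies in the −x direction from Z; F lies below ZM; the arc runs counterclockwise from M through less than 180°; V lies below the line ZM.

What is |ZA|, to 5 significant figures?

69.148

Checks: ∠(FM, MZ) = 90.00° ✓; |FM| = 11.80 ✓; |FA| = 11.80 ✓; ∠(FA, AV) = 90.00° ✓; |AV| = 29.80 ✓; |ZV| = 84.63 ✓.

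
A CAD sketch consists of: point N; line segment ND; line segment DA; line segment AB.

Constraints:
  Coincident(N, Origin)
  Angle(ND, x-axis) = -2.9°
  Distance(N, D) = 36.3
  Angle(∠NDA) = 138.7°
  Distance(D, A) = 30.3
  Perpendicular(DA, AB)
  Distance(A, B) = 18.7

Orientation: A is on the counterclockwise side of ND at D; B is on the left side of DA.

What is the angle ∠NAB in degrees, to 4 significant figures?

67.41°

N is at the origin; ND runs at -2.9° with length 36.3, so D = 36.3·(cos -2.9°, sin -2.9°) = (36.25, -1.837). ∠NDA = 138.7°, so DA runs at -2.9° + (180° − 138.7°) = 38.40° from the x-axis; with |DA| = 30.3, A = D + 30.3·(cos 38.40°, sin 38.40°) = (60.00, 16.98). DA is perpendicular to AB; with |AB| = 18.7 on the left of DA, B = A + 18.7·(-0.6211, 0.7837) = (48.38, 31.64). Then cos ∠NAB = AN·AB / (|AN||AB|), giving 67.41°.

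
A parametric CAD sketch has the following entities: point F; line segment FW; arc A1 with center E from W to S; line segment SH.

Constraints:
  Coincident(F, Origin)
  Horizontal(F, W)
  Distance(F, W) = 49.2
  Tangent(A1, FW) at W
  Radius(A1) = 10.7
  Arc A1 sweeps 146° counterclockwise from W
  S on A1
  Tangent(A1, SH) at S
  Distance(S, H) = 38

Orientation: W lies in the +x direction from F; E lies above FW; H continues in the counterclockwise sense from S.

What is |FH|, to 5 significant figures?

47.191

On A1, W sits at bearing -90° from E; a 146° counterclockwise sweep puts S at bearing 56°, so S = E + 10.7·(cos 56°, sin 56°) = (55.183, 19.571). The tangent condition forces ES to be normal to SH, so SH runs along (−sin 56°, cos 56°); with |SH| = 38.0, H = (23.680, 40.820). Then |FH| = |H − F| = 47.191.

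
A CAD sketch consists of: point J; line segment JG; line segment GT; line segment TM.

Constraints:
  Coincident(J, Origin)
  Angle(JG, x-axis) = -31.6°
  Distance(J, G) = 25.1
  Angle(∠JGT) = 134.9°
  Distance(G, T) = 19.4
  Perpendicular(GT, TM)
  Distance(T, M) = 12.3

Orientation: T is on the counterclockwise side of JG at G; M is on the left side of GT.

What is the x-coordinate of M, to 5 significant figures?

37.371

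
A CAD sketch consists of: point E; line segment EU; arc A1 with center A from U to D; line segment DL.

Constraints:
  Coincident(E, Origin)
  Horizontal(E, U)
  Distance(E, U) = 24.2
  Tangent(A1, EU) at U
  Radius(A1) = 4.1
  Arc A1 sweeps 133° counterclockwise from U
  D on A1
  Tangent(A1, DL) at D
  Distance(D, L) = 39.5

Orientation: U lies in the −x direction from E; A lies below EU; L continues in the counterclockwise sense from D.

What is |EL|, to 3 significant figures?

35.8

On A1, U sits at bearing 90° from A; a 133° counterclockwise sweep puts D at bearing 223°, so D = A + 4.1·(cos 223°, sin 223°) = (-27.2, -6.90). Tangency of A1 to DL means the radius AD is perpendicular to DL, so DL runs along (−sin 223°, cos 223°); with |DL| = 39.5, L = (-0.260, -35.8). Then |EL| = |L − E| = 35.8.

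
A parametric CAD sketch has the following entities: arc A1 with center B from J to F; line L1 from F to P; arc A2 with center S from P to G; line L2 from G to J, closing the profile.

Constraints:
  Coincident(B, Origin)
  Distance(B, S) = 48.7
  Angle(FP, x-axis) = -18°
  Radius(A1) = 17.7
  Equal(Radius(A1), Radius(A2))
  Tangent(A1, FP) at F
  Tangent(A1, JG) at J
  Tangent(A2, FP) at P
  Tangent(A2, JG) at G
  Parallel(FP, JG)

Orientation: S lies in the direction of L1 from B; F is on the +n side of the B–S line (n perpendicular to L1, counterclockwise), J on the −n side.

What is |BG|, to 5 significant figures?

51.817

Tangency of A1 to both parallel lines with radius 17.7 puts F and J at B ± 17.7·n: F = (5.4696, 16.834), J = (-5.4696, -16.834). Equal radii place P and G the same way about S: P = S + 17.7·n = (51.786, 1.7846), G = S − 17.7·n = (40.847, -31.883). Then |BG| = |G − B| = 51.817.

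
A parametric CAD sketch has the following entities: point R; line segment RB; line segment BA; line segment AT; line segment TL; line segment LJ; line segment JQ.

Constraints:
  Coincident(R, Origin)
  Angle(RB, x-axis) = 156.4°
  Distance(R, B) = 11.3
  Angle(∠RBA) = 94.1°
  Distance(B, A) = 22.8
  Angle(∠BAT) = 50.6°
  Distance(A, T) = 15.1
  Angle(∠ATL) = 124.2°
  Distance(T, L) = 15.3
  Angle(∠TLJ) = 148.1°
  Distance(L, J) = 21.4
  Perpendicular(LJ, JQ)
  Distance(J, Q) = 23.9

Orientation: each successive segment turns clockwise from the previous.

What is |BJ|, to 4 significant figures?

19.27

R is at the origin; RB runs at 156.4° with length 11.3, so B = (-10.35, 4.524). ∠RBA = 94.1° gives BA at 70.50° from the x-axis; with |BA| = 22.8, A = (-2.744, 26.02). ∠BAT = 50.6° gives AT at -58.90° from the x-axis; with |AT| = 15.1, T = (5.056, 13.09). ∠ATL = 124.2° gives TL at -114.7° from the x-axis; with |TL| = 15.3, L = (-1.338, -0.8136). ∠TLJ = 148.1° gives LJ at -146.6° from the x-axis; with |LJ| = 21.4, J = (-19.20, -12.59). Then |BJ| = |J − B| = 19.27.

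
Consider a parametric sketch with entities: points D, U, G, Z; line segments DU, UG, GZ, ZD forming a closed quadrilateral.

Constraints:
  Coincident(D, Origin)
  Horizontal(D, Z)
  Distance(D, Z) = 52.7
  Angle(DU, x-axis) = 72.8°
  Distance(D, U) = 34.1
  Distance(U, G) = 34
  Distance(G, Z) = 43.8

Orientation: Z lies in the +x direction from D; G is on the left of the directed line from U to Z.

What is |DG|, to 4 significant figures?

60.23

D is at the origin; DZ is horizontal with |DZ| = 52.7 and Z in +x, so Z = (52.7, 0). DU runs at 72.8° with |DU| = 34.1, so U = (10.08, 32.57). G is determined by |UG| = 34.0 and |GZ| = 43.8 together: it lies at the intersection of circle(U, 34.0) and circle(Z, 43.8). With |UZ| = 53.64, the foot of the radical line on UZ is 19.71 from U and the perpendicular offset is √(34.0² − 19.71²) = 27.70. Taking the left-of-UZ solution: G = (42.57, 42.61).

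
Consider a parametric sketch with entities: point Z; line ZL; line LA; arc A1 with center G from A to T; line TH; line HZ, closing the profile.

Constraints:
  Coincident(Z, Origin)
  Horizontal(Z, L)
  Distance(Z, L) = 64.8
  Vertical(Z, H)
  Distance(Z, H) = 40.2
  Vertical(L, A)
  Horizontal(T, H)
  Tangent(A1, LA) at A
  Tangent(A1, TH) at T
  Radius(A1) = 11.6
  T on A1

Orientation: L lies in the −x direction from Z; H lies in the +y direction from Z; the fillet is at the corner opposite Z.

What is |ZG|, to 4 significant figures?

60.40

ZH is vertical with |ZH| = 40.2 and H on the +y side, so H = (0.000, 40.20). The virtual corner opposite Z is at (-64.80, 40.20). A1 meets LA tangentially, so GA is at right angles to LA and the tangent condition forces GT to be normal to TH, with radius 11.6, so the center G sits 11.6 in from both sides at G = (-53.20, 28.60). Then |ZG| = |G − Z| = 60.40.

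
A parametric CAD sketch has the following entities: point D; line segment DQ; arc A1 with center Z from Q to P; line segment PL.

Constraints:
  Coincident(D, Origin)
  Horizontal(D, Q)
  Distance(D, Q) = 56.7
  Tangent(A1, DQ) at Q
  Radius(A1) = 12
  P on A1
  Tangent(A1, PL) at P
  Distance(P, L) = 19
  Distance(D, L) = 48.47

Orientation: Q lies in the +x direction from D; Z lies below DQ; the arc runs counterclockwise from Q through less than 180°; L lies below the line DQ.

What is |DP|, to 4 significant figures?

45.98

D is at the origin; DQ is horizontal with |DQ| = 56.7 and Q on the +x side, so Q = (56.70, 0.000). A1 meets DQ tangentially, so ZQ is at right angles to DQ, so Z = Q + (0, -12) = (56.70, -12.00). Since ZP ⟂ PL (tangency), |ZL| = √(12.0² + 19.0²) = 22.47 regardless of where P sits on A1. So L lies on both circle(D, 48.47) and circle(Z, 22.47); the below-DQ intersection is L = (40.13, -27.18). P is the foot of the tangent from L: P = (45.12, -8.848).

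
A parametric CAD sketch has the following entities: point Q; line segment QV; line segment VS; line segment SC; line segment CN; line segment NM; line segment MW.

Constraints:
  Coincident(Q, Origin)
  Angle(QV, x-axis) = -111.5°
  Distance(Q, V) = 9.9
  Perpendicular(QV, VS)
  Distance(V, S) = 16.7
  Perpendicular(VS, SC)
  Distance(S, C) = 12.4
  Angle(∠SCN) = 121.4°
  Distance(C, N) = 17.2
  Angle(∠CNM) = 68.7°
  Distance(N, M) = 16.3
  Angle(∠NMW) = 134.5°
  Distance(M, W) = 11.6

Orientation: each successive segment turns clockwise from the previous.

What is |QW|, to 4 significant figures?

15.22

Q is at the origin; QV runs at -111.5° with length 9.9, so V = (-3.628, -9.211). The perpendicularity gives VS at right angles to QV, so VS runs at 158.5°; with |VS| = 16.7, S = (-19.17, -3.091). The perpendicularity gives SC at right angles to VS, so SC runs at 68.50°; with |SC| = 12.4, C = (-14.62, 8.447). ∠SCN = 121.4° gives CN at 9.900° from the x-axis; with |CN| = 17.2, N = (2.322, 11.40). ∠CNM = 68.7° gives NM at -101.4° from the x-axis; with |NM| = 16.3, M = (-0.8997, -4.575). ∠NMW = 134.5° gives MW at -146.9° from the x-axis; with |MW| = 11.6, W = (-10.62, -10.91). Then |QW| = |W − Q| = 15.22.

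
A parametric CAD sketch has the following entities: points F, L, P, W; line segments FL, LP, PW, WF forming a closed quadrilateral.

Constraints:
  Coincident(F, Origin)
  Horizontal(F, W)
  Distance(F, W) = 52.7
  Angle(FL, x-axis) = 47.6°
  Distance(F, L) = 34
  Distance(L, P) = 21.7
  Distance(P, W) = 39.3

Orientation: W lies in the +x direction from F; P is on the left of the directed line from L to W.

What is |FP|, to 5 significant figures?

55.362

F is at the origin; F and W share the same y with |FW| = 52.7 and W in +x, so W = (52.7, 0). FL runs at 47.6° with |FL| = 34.0, so L = (22.926, 25.107). P is determined by |LP| = 21.7 and |PW| = 39.3 together: it lies at the intersection of circle(L, 21.7) and circle(W, 39.3). With |LW| = 38.947, the foot of the radical line on LW is 5.6906 from L and the perpendicular offset is √(21.7² − 5.6906²) = 20.941. Taking the left-of-LW solution: P = (40.776, 37.447).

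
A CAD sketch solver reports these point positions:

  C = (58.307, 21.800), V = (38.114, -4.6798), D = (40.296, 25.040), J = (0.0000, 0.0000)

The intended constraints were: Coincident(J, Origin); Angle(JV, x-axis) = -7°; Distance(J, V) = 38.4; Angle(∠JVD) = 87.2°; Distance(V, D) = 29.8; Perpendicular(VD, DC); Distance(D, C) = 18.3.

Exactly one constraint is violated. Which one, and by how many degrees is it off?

Perpendicular(VD, DC) — off by 6.00°.

J = (0.00, 0.00) ✓; JV at -7.000° ✓; |JV| = 38.40 ✓; ∠JVD = 87.20° ✓; |VD| = 29.80 ✓; ∠(VD, DC) = 96.00° ✗; |DC| = 18.30 ✓.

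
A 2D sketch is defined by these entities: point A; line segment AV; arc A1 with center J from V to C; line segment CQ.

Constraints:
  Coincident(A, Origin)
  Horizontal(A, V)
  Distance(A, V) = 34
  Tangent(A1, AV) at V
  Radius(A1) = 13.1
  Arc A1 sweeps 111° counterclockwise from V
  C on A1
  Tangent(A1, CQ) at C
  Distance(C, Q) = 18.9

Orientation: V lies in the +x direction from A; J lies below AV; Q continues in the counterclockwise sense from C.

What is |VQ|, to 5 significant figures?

35.857

A is at the origin; A and V share the same y with |AV| = 34.0 and V on the +x side, so V = (34.000, 0.0000). Tangency of A1 to AV means the radius JV is perpendicular to AV, so J = V + (0, -13.1) = (34.000, -13.100). On A1, V sits at bearing 90° from J; a 111° counterclockwise sweep puts C at bearing 201°, so C = J + 13.1·(cos 201°, sin 201°) = (21.770, -17.795). Since A1 is tangent to CQ there, JC ⟂ CQ, so CQ runs along (−sin 201°, cos 201°); with |CQ| = 18.9, Q = (28.543, -35.439). Then |VQ| = |Q − V| = 35.857.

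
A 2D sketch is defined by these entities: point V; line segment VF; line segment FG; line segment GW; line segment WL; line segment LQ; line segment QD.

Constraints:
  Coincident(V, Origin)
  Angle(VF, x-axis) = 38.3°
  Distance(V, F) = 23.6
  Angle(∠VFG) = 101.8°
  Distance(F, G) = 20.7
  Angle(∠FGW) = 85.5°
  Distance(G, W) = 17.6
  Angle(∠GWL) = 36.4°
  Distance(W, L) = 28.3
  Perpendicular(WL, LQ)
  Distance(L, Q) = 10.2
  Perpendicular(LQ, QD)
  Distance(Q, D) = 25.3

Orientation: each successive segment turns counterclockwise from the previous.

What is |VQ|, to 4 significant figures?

39.26

V is at the origin; VF runs at 38.3° with length 23.6, so F = (18.52, 14.63). ∠VFG = 101.8° gives FG at 116.5° from the x-axis; with |FG| = 20.7, G = (9.284, 33.15). ∠FGW = 85.5° gives GW at -149.0° from the x-axis; with |GW| = 17.6, W = (-5.802, 24.09). ∠GWL = 36.4° gives WL at -5.400° from the x-axis; with |WL| = 28.3, L = (22.37, 21.42). The perpendicularity gives LQ at right angles to WL, so LQ runs at 84.60°; with |LQ| = 10.2, Q = (23.33, 31.58). Then |VQ| = |Q − V| = 39.26.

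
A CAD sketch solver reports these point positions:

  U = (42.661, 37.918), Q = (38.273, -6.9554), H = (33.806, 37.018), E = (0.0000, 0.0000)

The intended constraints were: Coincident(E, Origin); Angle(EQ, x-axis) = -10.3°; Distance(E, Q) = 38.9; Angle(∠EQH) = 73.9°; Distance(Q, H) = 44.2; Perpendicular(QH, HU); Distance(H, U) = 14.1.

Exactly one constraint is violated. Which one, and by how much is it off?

Distance(H, U) = 14.1 — off by 5.20.

E = (0.00, 0.00) ✓; EQ at -10.30° ✓; |EQ| = 38.90 ✓; ∠EQH = 73.90° ✓; |QH| = 44.20 ✓; ∠(QH, HU) = 90.00° ✓; |HU| = 8.901 ✗.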